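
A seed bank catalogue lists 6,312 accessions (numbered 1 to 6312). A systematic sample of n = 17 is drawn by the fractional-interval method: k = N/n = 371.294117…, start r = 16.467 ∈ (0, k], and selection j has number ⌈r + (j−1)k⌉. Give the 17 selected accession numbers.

17, 388, 760, 1131, 1502, 1873, 2245, 2616, 2987, 3359, 3730, 4101, 4472, 4844, 5215, 5586, 5958

j=1: r + 0k = 16.467 → ⌈·⌉ = 17
j=2: r + 1k = 387.761117… → ⌈·⌉ = 388
j=3: r + 2k = 759.055235… → ⌈·⌉ = 760
j=4: r + 3k = 1130.349352… → ⌈·⌉ = 1131
j=5: r + 4k = 1501.643470… → ⌈·⌉ = 1502
j=6: r + 5k = 1872.937588… → ⌈·⌉ = 1873
j=7: r + 6k = 2244.231705… → ⌈·⌉ = 2245
j=8: r + 7k = 2615.525823… → ⌈·⌉ = 2616
j=9: r + 8k = 2986.819941… → ⌈·⌉ = 2987
j=10: r + 9k = 3358.114058… → ⌈·⌉ = 3359
j=11: r + 10k = 3729.408176… → ⌈·⌉ = 3730
j=12: r + 11k = 4100.702294… → ⌈·⌉ = 4101
j=13: r + 12k = 4471.996411… → ⌈·⌉ = 4472
j=14: r + 13k = 4843.290529… → ⌈·⌉ = 4844
j=15: r + 14k = 5214.584647… → ⌈·⌉ = 5215
j=16: r + 15k = 5585.878764… → ⌈·⌉ = 5586
j=17: r + 16k = 5957.172882… → ⌈·⌉ = 5958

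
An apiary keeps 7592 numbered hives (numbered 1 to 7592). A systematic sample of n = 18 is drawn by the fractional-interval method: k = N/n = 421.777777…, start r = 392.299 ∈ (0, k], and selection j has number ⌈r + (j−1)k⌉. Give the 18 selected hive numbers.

393, 815, 1236, 1658, 2080, 2502, 2923, 3345, 3767, 4189, 4611, 5032, 5454, 5876, 6298, 6719, 7141, 7563

j=1: r + 0k = 392.299 → ⌈·⌉ = 393
j=2: r + 1k = 814.076777… → ⌈·⌉ = 815
j=3: r + 2k = 1235.854555… → ⌈·⌉ = 1236
j=4: r + 3k = 1657.632333… → ⌈·⌉ = 1658
j=5: r + 4k = 2079.410111… → ⌈·⌉ = 2080
j=6: r + 5k = 2501.187888… → ⌈·⌉ = 2502
j=7: r + 6k = 2922.965666… → ⌈·⌉ = 2923
j=8: r + 7k = 3344.743444… → ⌈·⌉ = 3345
j=9: r + 8k = 3766.521222… → ⌈·⌉ = 3767
j=10: r + 9k = 4188.299 → ⌈·⌉ = 4189
j=11: r + 10k = 4610.076777… → ⌈·⌉ = 4611
j=12: r + 11k = 5031.854555… → ⌈·⌉ = 5032
j=13: r + 12k = 5453.632333… → ⌈·⌉ = 5454
j=14: r + 13k = 5875.410111… → ⌈·⌉ = 5876
j=15: r + 14k = 6297.187888… → ⌈·⌉ = 6298
j=16: r + 15k = 6718.965666… → ⌈·⌉ = 6719
j=17: r + 16k = 7140.743444… → ⌈·⌉ = 7141
j=18: r + 17k = 7562.521222… → ⌈·⌉ = 7563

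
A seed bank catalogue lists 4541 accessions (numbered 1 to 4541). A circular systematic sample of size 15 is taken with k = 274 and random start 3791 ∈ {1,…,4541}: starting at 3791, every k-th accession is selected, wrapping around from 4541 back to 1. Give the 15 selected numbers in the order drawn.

Selection 1: 3791
Selection 2: 3791 + 274 = 4065
Selection 3: 4065 + 274 = 4339
Selection 4: 4339 + 274 = 4613 → 4613 − 4541 = 72
Selection 5: 72 + 274 = 346
Selection 6: 346 + 274 = 620
Selection 7: 620 + 274 = 894
Selection 8: 894 + 274 = 1168
Selection 9: 1168 + 274 = 1442
Selection 10: 1442 + 274 = 1716
Selection 11: 1716 + 274 = 1990
Selection 12: 1990 + 274 = 2264
Selection 13: 2264 + 274 = 2538
Selection 14: 2538 + 274 = 2812
Selection 15: 2812 + 274 = 3086

3791, 4065, 4339, 72, 346, 620, 894, 1168, 1442, 1716, 1990, 2264, 2538, 2812, 3086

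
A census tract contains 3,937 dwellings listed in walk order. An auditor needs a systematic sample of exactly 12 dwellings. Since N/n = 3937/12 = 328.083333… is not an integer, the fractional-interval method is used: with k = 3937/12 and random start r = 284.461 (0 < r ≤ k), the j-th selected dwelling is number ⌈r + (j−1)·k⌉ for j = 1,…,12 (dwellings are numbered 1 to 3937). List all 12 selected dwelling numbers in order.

285, 613, 941, 1269, 1597, 1925, 2253, 2582, 2910, 3238, 3566, 3894

j=1: r + 0k = 284.461 → ⌈·⌉ = 285
j=2: r + 1k = 612.544333… → ⌈·⌉ = 613
j=3: r + 2k = 940.627666… → ⌈·⌉ = 941
j=4: r + 3k = 1268.711 → ⌈·⌉ = 1269
j=5: r + 4k = 1596.794333… → ⌈·⌉ = 1597
j=6: r + 5k = 1924.877666… → ⌈·⌉ = 1925
j=7: r + 6k = 2252.961 → ⌈·⌉ = 2253
j=8: r + 7k = 2581.044333… → ⌈·⌉ = 2582
j=9: r + 8k = 2909.127666… → ⌈·⌉ = 2910
j=10: r + 9k = 3237.211 → ⌈·⌉ = 3238
j=11: r + 10k = 3565.294333… → ⌈·⌉ = 3566
j=12: r + 11k = 3893.377666… → ⌈·⌉ = 3894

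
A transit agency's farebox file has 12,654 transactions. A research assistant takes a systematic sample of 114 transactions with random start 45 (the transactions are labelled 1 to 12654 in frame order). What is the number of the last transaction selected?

12588

k = 12654/114 = 111
114th selection = r + (114−1)·k = 45 + 113×111 = 45 + 12543 = 12588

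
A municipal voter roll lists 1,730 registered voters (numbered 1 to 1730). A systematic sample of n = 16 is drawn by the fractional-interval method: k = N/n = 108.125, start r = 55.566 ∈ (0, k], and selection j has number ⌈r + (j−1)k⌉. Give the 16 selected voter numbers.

56, 164, 272, 380, 489, 597, 705, 813, 921, 1029, 1137, 1245, 1354, 1462, 1570, 1678

j=1: r + 0k = 55.566 → ⌈·⌉ = 56
j=2: r + 1k = 163.691 → ⌈·⌉ = 164
j=3: r + 2k = 271.816 → ⌈·⌉ = 272
j=4: r + 3k = 379.941 → ⌈·⌉ = 380
j=5: r + 4k = 488.066 → ⌈·⌉ = 489
j=6: r + 5k = 596.191 → ⌈·⌉ = 597
j=7: r + 6k = 704.316 → ⌈·⌉ = 705
j=8: r + 7k = 812.441 → ⌈·⌉ = 813
j=9: r + 8k = 920.566 → ⌈·⌉ = 921
j=10: r + 9k = 1028.691 → ⌈·⌉ = 1029
j=11: r + 10k = 1136.816 → ⌈·⌉ = 1137
j=12: r + 11k = 1244.941 → ⌈·⌉ = 1245
j=13: r + 12k = 1353.066 → ⌈·⌉ = 1354
j=14: r + 13k = 1461.191 → ⌈·⌉ = 1462
j=15: r + 14k = 1569.316 → ⌈·⌉ = 1570
j=16: r + 15k = 1677.441 → ⌈·⌉ = 1678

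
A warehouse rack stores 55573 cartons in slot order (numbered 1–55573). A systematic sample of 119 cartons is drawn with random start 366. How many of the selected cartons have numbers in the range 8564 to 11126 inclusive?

6

k = 55573/119 = 467
First selection ≥ 8564: 366 + ⌈(8564−366)/467⌉·467 = 366 + 18×467 = 8772
Last selection ≤ 11126: 366 + ⌊(11126−366)/467⌋·467 = 366 + 23×467 = 11107
Count = 23 − 18 + 1 = 6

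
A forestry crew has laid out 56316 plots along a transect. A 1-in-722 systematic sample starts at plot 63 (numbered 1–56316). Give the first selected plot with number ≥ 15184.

15225

k = 722
Steps past start: ⌈(15184 − 63)/722⌉ = ⌈15121/722⌉ = 21
Selected plot: 63 + 21×722 = 15225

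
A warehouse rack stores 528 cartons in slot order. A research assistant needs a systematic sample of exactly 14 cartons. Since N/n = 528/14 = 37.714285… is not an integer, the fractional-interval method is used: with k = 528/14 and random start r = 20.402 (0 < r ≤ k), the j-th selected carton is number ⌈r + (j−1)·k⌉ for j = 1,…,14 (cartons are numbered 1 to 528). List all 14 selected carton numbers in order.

j=1: r + 0k = 20.402 → ⌈·⌉ = 21
j=2: r + 1k = 58.116285… → ⌈·⌉ = 59
j=3: r + 2k = 95.830571… → ⌈·⌉ = 96
j=4: r + 3k = 133.544857… → ⌈·⌉ = 134
j=5: r + 4k = 171.259142… → ⌈·⌉ = 172
j=6: r + 5k = 208.973428… → ⌈·⌉ = 209
j=7: r + 6k = 246.687714… → ⌈·⌉ = 247
j=8: r + 7k = 284.402 → ⌈·⌉ = 285
j=9: r + 8k = 322.116285… → ⌈·⌉ = 323
j=10: r + 9k = 359.830571… → ⌈·⌉ = 360
j=11: r + 10k = 397.544857… → ⌈·⌉ = 398
j=12: r + 11k = 435.259142… → ⌈·⌉ = 436
j=13: r + 12k = 472.973428… → ⌈·⌉ = 473
j=14: r + 13k = 510.687714… → ⌈·⌉ = 511

21, 59, 96, 134, 172, 209, 247, 285, 323, 360, 398, 436, 473, 511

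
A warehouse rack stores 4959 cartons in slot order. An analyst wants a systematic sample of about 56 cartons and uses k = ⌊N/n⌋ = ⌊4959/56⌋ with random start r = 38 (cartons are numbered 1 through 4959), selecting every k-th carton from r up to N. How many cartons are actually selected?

k = ⌊4959/56⌋ = 88
Achieved size = ⌊(4959 − 38)/88⌋ + 1 = ⌊4921/88⌋ + 1 = 55 + 1 = 56
(last selection: 38 + 55×88 = 4878 ≤ 4959; next would be 4966 > 4959)

56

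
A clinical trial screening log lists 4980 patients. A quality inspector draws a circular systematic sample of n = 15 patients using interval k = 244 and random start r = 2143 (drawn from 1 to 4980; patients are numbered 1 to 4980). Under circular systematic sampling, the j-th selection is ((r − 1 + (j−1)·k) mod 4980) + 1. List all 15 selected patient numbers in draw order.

2143, 2387, 2631, 2875, 3119, 3363, 3607, 3851, 4095, 4339, 4583, 4827, 91, 335, 579

Selection 1: 2143
Selection 2: 2143 + 244 = 2387
Selection 3: 2387 + 244 = 2631
Selection 4: 2631 + 244 = 2875
Selection 5: 2875 + 244 = 3119
Selection 6: 3119 + 244 = 3363
Selection 7: 3363 + 244 = 3607
Selection 8: 3607 + 244 = 3851
Selection 9: 3851 + 244 = 4095
Selection 10: 4095 + 244 = 4339
Selection 11: 4339 + 244 = 4583
Selection 12: 4583 + 244 = 4827
Selection 13: 4827 + 244 = 5071 → 5071 − 4980 = 91
Selection 14: 91 + 244 = 335
Selection 15: 335 + 244 = 579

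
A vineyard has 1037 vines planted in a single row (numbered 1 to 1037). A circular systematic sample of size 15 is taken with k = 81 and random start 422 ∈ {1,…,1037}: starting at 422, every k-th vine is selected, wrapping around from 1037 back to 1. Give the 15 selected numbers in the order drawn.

422, 503, 584, 665, 746, 827, 908, 989, 33, 114, 195, 276, 357, 438, 519

Selection 1: 422
Selection 2: 422 + 81 = 503
Selection 3: 503 + 81 = 584
Selection 4: 584 + 81 = 665
Selection 5: 665 + 81 = 746
Selection 6: 746 + 81 = 827
Selection 7: 827 + 81 = 908
Selection 8: 908 + 81 = 989
Selection 9: 989 + 81 = 1070 → 1070 − 1037 = 33
Selection 10: 33 + 81 = 114
Selection 11: 114 + 81 = 195
Selection 12: 195 + 81 = 276
Selection 13: 276 + 81 = 357
Selection 14: 357 + 81 = 438
Selection 15: 438 + 81 = 519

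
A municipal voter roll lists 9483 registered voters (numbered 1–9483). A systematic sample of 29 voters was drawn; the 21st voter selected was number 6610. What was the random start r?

k = 9483/29 = 327
r = 6610 − (21−1)×327 = 6610 − 6540 = 70

70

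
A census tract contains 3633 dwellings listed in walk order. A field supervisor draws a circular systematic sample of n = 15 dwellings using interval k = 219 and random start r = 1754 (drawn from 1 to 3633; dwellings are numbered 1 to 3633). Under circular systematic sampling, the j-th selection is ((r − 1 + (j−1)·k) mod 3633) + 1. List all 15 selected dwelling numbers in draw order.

1754, 1973, 2192, 2411, 2630, 2849, 3068, 3287, 3506, 92, 311, 530, 749, 968, 1187

Selection 1: 1754
Selection 2: 1754 + 219 = 1973
Selection 3: 1973 + 219 = 2192
Selection 4: 2192 + 219 = 2411
Selection 5: 2411 + 219 = 2630
Selection 6: 2630 + 219 = 2849
Selection 7: 2849 + 219 = 3068
Selection 8: 3068 + 219 = 3287
Selection 9: 3287 + 219 = 3506
Selection 10: 3506 + 219 = 3725 → 3725 − 3633 = 92
Selection 11: 92 + 219 = 311
Selection 12: 311 + 219 = 530
Selection 13: 530 + 219 = 749
Selection 14: 749 + 219 = 968
Selection 15: 968 + 219 = 1187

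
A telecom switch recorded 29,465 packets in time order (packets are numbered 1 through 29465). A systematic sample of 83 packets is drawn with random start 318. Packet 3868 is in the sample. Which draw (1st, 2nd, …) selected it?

11

k = 29465/83 = 355
position = (3868 − 318)/355 + 1 = 3550/355 + 1 = 10 + 1 = 11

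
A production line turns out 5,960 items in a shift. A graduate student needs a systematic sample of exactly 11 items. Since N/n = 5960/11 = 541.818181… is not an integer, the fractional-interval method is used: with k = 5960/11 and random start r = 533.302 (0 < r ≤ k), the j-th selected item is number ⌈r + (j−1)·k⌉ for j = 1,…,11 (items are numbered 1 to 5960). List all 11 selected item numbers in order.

534, 1076, 1617, 2159, 2701, 3243, 3785, 4327, 4868, 5410, 5952

j=1: r + 0k = 533.302 → ⌈·⌉ = 534
j=2: r + 1k = 1075.120181… → ⌈·⌉ = 1076
j=3: r + 2k = 1616.938363… → ⌈·⌉ = 1617
j=4: r + 3k = 2158.756545… → ⌈·⌉ = 2159
j=5: r + 4k = 2700.574727… → ⌈·⌉ = 2701
j=6: r + 5k = 3242.392909… → ⌈·⌉ = 3243
j=7: r + 6k = 3784.211090… → ⌈·⌉ = 3785
j=8: r + 7k = 4326.029272… → ⌈·⌉ = 4327
j=9: r + 8k = 4867.847454… → ⌈·⌉ = 4868
j=10: r + 9k = 5409.665636… → ⌈·⌉ = 5410
j=11: r + 10k = 5951.483818… → ⌈·⌉ = 5952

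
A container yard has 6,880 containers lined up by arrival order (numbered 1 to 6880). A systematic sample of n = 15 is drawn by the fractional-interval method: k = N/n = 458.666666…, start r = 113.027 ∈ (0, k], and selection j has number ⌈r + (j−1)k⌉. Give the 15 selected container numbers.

114, 572, 1031, 1490, 1948, 2407, 2866, 3324, 3783, 4242, 4700, 5159, 5618, 6076, 6535

j=1: r + 0k = 113.027 → ⌈·⌉ = 114
j=2: r + 1k = 571.693666… → ⌈·⌉ = 572
j=3: r + 2k = 1030.360333… → ⌈·⌉ = 1031
j=4: r + 3k = 1489.027 → ⌈·⌉ = 1490
j=5: r + 4k = 1947.693666… → ⌈·⌉ = 1948
j=6: r + 5k = 2406.360333… → ⌈·⌉ = 2407
j=7: r + 6k = 2865.027 → ⌈·⌉ = 2866
j=8: r + 7k = 3323.693666… → ⌈·⌉ = 3324
j=9: r + 8k = 3782.360333… → ⌈·⌉ = 3783
j=10: r + 9k = 4241.027 → ⌈·⌉ = 4242
j=11: r + 10k = 4699.693666… → ⌈·⌉ = 4700
j=12: r + 11k = 5158.360333… → ⌈·⌉ = 5159
j=13: r + 12k = 5617.027 → ⌈·⌉ = 5618
j=14: r + 13k = 6075.693666… → ⌈·⌉ = 6076
j=15: r + 14k = 6534.360333… → ⌈·⌉ = 6535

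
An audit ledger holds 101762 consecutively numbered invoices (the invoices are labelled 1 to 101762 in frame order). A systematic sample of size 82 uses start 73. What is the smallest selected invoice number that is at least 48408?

k = 101762/82 = 1241
Steps past start: ⌈(48408 − 73)/1241⌉ = ⌈48335/1241⌉ = 39
Selected invoice: 73 + 39×1241 = 48472

48472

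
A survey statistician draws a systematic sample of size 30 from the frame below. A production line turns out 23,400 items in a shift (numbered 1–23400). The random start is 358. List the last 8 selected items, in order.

17518, 18298, 19078, 19858, 20638, 21418, 22198, 22978

k = N/n = 23400/30 = 780
23rd selection = 358 + 22×780 = 17518
24th: 17518 + 780 = 18298
25th: 18298 + 780 = 19078
26th: 19078 + 780 = 19858
27th: 19858 + 780 = 20638
28th: 20638 + 780 = 21418
29th: 21418 + 780 = 22198
30th: 22198 + 780 = 22978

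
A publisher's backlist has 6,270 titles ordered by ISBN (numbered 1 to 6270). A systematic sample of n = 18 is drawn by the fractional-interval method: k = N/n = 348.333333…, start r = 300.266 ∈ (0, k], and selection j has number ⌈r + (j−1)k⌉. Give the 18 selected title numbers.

301, 649, 997, 1346, 1694, 2042, 2391, 2739, 3087, 3436, 3784, 4132, 4481, 4829, 5177, 5526, 5874, 6222

j=1: r + 0k = 300.266 → ⌈·⌉ = 301
j=2: r + 1k = 648.599333… → ⌈·⌉ = 649
j=3: r + 2k = 996.932666… → ⌈·⌉ = 997
j=4: r + 3k = 1345.266 → ⌈·⌉ = 1346
j=5: r + 4k = 1693.599333… → ⌈·⌉ = 1694
j=6: r + 5k = 2041.932666… → ⌈·⌉ = 2042
j=7: r + 6k = 2390.266 → ⌈·⌉ = 2391
j=8: r + 7k = 2738.599333… → ⌈·⌉ = 2739
j=9: r + 8k = 3086.932666… → ⌈·⌉ = 3087
j=10: r + 9k = 3435.266 → ⌈·⌉ = 3436
j=11: r + 10k = 3783.599333… → ⌈·⌉ = 3784
j=12: r + 11k = 4131.932666… → ⌈·⌉ = 4132
j=13: r + 12k = 4480.266 → ⌈·⌉ = 4481
j=14: r + 13k = 4828.599333… → ⌈·⌉ = 4829
j=15: r + 14k = 5176.932666… → ⌈·⌉ = 5177
j=16: r + 15k = 5525.266 → ⌈·⌉ = 5526
j=17: r + 16k = 5873.599333… → ⌈·⌉ = 5874
j=18: r + 17k = 6221.932666… → ⌈·⌉ = 6222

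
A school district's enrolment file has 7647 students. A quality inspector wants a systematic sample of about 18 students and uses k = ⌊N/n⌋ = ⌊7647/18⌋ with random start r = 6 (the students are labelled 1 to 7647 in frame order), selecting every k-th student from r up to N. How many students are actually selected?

k = ⌊7647/18⌋ = 424
Achieved size = ⌊(7647 − 6)/424⌋ + 1 = ⌊7641/424⌋ + 1 = 18 + 1 = 19
(last selection: 6 + 18×424 = 7638 ≤ 7647; next would be 8062 > 7647)

19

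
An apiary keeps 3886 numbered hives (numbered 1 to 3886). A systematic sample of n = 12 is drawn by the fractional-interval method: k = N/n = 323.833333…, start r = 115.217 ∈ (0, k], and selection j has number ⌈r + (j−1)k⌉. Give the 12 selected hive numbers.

116, 440, 763, 1087, 1411, 1735, 2059, 2383, 2706, 3030, 3354, 3678

j=1: r + 0k = 115.217 → ⌈·⌉ = 116
j=2: r + 1k = 439.050333… → ⌈·⌉ = 440
j=3: r + 2k = 762.883666… → ⌈·⌉ = 763
j=4: r + 3k = 1086.717 → ⌈·⌉ = 1087
j=5: r + 4k = 1410.550333… → ⌈·⌉ = 1411
j=6: r + 5k = 1734.383666… → ⌈·⌉ = 1735
j=7: r + 6k = 2058.217 → ⌈·⌉ = 2059
j=8: r + 7k = 2382.050333… → ⌈·⌉ = 2383
j=9: r + 8k = 2705.883666… → ⌈·⌉ = 2706
j=10: r + 9k = 3029.717 → ⌈·⌉ = 3030
j=11: r + 10k = 3353.550333… → ⌈·⌉ = 3354
j=12: r + 11k = 3677.383666… → ⌈·⌉ = 3678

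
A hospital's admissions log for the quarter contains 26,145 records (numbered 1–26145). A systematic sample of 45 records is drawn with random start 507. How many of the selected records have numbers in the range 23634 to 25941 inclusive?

4

k = 26145/45 = 581
First selection ≥ 23634: 507 + ⌈(23634−507)/581⌉·581 = 507 + 40×581 = 23747
Last selection ≤ 25941: 507 + ⌊(25941−507)/581⌋·581 = 507 + 43×581 = 25490
Count = 43 − 40 + 1 = 4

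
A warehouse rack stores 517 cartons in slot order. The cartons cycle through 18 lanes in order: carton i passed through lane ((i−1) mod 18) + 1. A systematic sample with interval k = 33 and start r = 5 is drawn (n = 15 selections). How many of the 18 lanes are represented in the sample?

Consecutive selections differ by k = 33, so their lane numbers differ by 33 mod 18 = 15.
gcd(33, 18) = 3, so the sample visits 18/3 = 6 distinct residues mod 18.
Start 5 is lane 5; the lanes hit are 2, 5, 8, 11, 14, 17.

6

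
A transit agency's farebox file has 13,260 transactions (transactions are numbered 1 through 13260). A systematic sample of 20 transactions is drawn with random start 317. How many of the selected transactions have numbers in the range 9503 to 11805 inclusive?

4

k = 13260/20 = 663
First selection ≥ 9503: 317 + ⌈(9503−317)/663⌉·663 = 317 + 14×663 = 9599
Last selection ≤ 11805: 317 + ⌊(11805−317)/663⌋·663 = 317 + 17×663 = 11588
Count = 17 − 14 + 1 = 4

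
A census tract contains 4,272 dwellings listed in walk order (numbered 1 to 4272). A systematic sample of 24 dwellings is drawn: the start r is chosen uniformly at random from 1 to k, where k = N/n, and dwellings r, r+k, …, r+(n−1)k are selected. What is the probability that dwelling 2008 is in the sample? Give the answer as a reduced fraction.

k = 4272/24 = 178.
Dwelling 2008 is selected iff r ≡ 2008 (mod 178); exactly one such r in {1,…,178}.
Inclusion probability = 1/178.

1/178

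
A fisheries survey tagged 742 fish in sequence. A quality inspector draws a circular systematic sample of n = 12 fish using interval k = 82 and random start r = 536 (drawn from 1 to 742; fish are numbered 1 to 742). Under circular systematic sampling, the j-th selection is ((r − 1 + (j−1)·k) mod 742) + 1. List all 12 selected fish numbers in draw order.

536, 618, 700, 40, 122, 204, 286, 368, 450, 532, 614, 696

Selection 1: 536
Selection 2: 536 + 82 = 618
Selection 3: 618 + 82 = 700
Selection 4: 700 + 82 = 782 → 782 − 742 = 40
Selection 5: 40 + 82 = 122
Selection 6: 122 + 82 = 204
Selection 7: 204 + 82 = 286
Selection 8: 286 + 82 = 368
Selection 9: 368 + 82 = 450
Selection 10: 450 + 82 = 532
Selection 11: 532 + 82 = 614
Selection 12: 614 + 82 = 696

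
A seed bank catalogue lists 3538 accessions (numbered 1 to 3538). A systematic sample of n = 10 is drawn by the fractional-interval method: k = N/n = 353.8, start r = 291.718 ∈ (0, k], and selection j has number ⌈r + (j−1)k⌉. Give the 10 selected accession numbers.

j=1: r + 0k = 291.718 → ⌈·⌉ = 292
j=2: r + 1k = 645.518 → ⌈·⌉ = 646
j=3: r + 2k = 999.318 → ⌈·⌉ = 1000
j=4: r + 3k = 1353.118 → ⌈·⌉ = 1354
j=5: r + 4k = 1706.918 → ⌈·⌉ = 1707
j=6: r + 5k = 2060.718 → ⌈·⌉ = 2061
j=7: r + 6k = 2414.518 → ⌈·⌉ = 2415
j=8: r + 7k = 2768.318 → ⌈·⌉ = 2769
j=9: r + 8k = 3122.118 → ⌈·⌉ = 3123
j=10: r + 9k = 3475.918 → ⌈·⌉ = 3476

292, 646, 1000, 1354, 1707, 2061, 2415, 2769, 3123, 3476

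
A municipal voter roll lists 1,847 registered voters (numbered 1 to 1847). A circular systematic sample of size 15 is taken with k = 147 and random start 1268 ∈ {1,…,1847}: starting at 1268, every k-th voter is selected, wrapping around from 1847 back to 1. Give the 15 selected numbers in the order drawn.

Selection 1: 1268
Selection 2: 1268 + 147 = 1415
Selection 3: 1415 + 147 = 1562
Selection 4: 1562 + 147 = 1709
Selection 5: 1709 + 147 = 1856 → 1856 − 1847 = 9
Selection 6: 9 + 147 = 156
Selection 7: 156 + 147 = 303
Selection 8: 303 + 147 = 450
Selection 9: 450 + 147 = 597
Selection 10: 597 + 147 = 744
Selection 11: 744 + 147 = 891
Selection 12: 891 + 147 = 1038
Selection 13: 1038 + 147 = 1185
Selection 14: 1185 + 147 = 1332
Selection 15: 1332 + 147 = 1479

1268, 1415, 1562, 1709, 9, 156, 303, 450, 597, 744, 891, 1038, 1185, 1332, 1479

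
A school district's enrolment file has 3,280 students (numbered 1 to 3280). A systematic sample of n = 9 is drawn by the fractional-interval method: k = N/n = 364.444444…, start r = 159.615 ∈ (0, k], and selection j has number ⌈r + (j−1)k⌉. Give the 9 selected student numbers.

j=1: r + 0k = 159.615 → ⌈·⌉ = 160
j=2: r + 1k = 524.059444… → ⌈·⌉ = 525
j=3: r + 2k = 888.503888… → ⌈·⌉ = 889
j=4: r + 3k = 1252.948333… → ⌈·⌉ = 1253
j=5: r + 4k = 1617.392777… → ⌈·⌉ = 1618
j=6: r + 5k = 1981.837222… → ⌈·⌉ = 1982
j=7: r + 6k = 2346.281666… → ⌈·⌉ = 2347
j=8: r + 7k = 2710.726111… → ⌈·⌉ = 2711
j=9: r + 8k = 3075.170555… → ⌈·⌉ = 3076

160, 525, 889, 1253, 1618, 1982, 2347, 2711, 3076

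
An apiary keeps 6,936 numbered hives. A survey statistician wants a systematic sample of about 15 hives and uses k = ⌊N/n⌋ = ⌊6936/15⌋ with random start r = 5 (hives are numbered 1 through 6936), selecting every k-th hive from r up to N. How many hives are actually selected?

16

k = ⌊6936/15⌋ = 462
Achieved size = ⌊(6936 − 5)/462⌋ + 1 = ⌊6931/462⌋ + 1 = 15 + 1 = 16
(last selection: 5 + 15×462 = 6935 ≤ 6936; next would be 7397 > 6936)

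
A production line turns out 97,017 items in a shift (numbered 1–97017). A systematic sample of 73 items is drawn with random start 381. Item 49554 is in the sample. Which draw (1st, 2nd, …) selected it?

38

k = 97017/73 = 1329
position = (49554 − 381)/1329 + 1 = 49173/1329 + 1 = 37 + 1 = 38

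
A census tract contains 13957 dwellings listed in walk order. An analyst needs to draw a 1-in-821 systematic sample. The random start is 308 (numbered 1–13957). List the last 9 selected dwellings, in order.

6876, 7697, 8518, 9339, 10160, 10981, 11802, 12623, 13444

9th selection = 308 + 8×821 = 6876
10th: 6876 + 821 = 7697
11th: 7697 + 821 = 8518
12th: 8518 + 821 = 9339
13th: 9339 + 821 = 10160
14th: 10160 + 821 = 10981
15th: 10981 + 821 = 11802
16th: 11802 + 821 = 12623
17th: 12623 + 821 = 13444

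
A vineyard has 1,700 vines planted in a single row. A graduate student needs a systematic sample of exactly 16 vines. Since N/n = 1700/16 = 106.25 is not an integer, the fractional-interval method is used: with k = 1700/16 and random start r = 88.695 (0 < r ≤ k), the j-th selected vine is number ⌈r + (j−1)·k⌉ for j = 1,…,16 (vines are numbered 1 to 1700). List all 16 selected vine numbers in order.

89, 195, 302, 408, 514, 620, 727, 833, 939, 1045, 1152, 1258, 1364, 1470, 1577, 1683

j=1: r + 0k = 88.695 → ⌈·⌉ = 89
j=2: r + 1k = 194.945 → ⌈·⌉ = 195
j=3: r + 2k = 301.195 → ⌈·⌉ = 302
j=4: r + 3k = 407.445 → ⌈·⌉ = 408
j=5: r + 4k = 513.695 → ⌈·⌉ = 514
j=6: r + 5k = 619.945 → ⌈·⌉ = 620
j=7: r + 6k = 726.195 → ⌈·⌉ = 727
j=8: r + 7k = 832.445 → ⌈·⌉ = 833
j=9: r + 8k = 938.695 → ⌈·⌉ = 939
j=10: r + 9k = 1044.945 → ⌈·⌉ = 1045
j=11: r + 10k = 1151.195 → ⌈·⌉ = 1152
j=12: r + 11k = 1257.445 → ⌈·⌉ = 1258
j=13: r + 12k = 1363.695 → ⌈·⌉ = 1364
j=14: r + 13k = 1469.945 → ⌈·⌉ = 1470
j=15: r + 14k = 1576.195 → ⌈·⌉ = 1577
j=16: r + 15k = 1682.445 → ⌈·⌉ = 1683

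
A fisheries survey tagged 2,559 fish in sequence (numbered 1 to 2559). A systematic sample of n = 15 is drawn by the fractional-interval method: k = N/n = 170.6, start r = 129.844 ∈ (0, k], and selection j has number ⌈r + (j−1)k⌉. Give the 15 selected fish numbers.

j=1: r + 0k = 129.844 → ⌈·⌉ = 130
j=2: r + 1k = 300.444 → ⌈·⌉ = 301
j=3: r + 2k = 471.044 → ⌈·⌉ = 472
j=4: r + 3k = 641.644 → ⌈·⌉ = 642
j=5: r + 4k = 812.244 → ⌈·⌉ = 813
j=6: r + 5k = 982.844 → ⌈·⌉ = 983
j=7: r + 6k = 1153.444 → ⌈·⌉ = 1154
j=8: r + 7k = 1324.044 → ⌈·⌉ = 1325
j=9: r + 8k = 1494.644 → ⌈·⌉ = 1495
j=10: r + 9k = 1665.244 → ⌈·⌉ = 1666
j=11: r + 10k = 1835.844 → ⌈·⌉ = 1836
j=12: r + 11k = 2006.444 → ⌈·⌉ = 2007
j=13: r + 12k = 2177.044 → ⌈·⌉ = 2178
j=14: r + 13k = 2347.644 → ⌈·⌉ = 2348
j=15: r + 14k = 2518.244 → ⌈·⌉ = 2519

130, 301, 472, 642, 813, 983, 1154, 1325, 1495, 1666, 1836, 2007, 2178, 2348, 2519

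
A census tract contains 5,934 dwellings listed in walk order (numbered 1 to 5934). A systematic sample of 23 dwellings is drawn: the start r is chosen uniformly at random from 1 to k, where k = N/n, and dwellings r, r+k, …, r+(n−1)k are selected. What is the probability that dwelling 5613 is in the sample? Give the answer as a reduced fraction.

1/258

k = 5934/23 = 258.
Dwelling 5613 is selected iff r ≡ 5613 (mod 258); exactly one such r in {1,…,258}.
Inclusion probability = 1/258.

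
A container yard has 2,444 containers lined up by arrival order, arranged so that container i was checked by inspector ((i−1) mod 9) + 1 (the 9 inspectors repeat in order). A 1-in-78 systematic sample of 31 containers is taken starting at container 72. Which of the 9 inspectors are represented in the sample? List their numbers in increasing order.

3, 6, 9

Consecutive selections differ by k = 78, so their inspector numbers differ by 78 mod 9 = 6.
gcd(78, 9) = 3, so the sample visits 9/3 = 3 distinct residues mod 9.
Start 72 is inspector 9; the inspectors hit are 3, 6, 9.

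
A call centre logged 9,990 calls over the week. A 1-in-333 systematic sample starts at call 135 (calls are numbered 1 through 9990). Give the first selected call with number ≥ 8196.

k = 333
Steps past start: ⌈(8196 − 135)/333⌉ = ⌈8061/333⌉ = 25
Selected call: 135 + 25×333 = 8460

8460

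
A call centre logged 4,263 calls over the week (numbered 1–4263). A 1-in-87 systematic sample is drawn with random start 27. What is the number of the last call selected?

k = 87
49th selection = r + (49−1)·k = 27 + 48×87 = 27 + 4176 = 4203

4203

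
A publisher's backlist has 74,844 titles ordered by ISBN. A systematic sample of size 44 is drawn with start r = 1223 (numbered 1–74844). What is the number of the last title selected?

74366

k = 74844/44 = 1701
44th selection = r + (44−1)·k = 1223 + 43×1701 = 1223 + 73143 = 74366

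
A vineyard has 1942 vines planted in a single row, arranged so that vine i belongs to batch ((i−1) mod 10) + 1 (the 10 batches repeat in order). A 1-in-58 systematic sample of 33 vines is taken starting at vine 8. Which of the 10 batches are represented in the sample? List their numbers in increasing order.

2, 4, 6, 8, 10

Consecutive selections differ by k = 58, so their batch numbers differ by 58 mod 10 = 8.
gcd(58, 10) = 2, so the sample visits 10/2 = 5 distinct residues mod 10.
Start 8 is batch 8; the batches hit are 2, 4, 6, 8, 10.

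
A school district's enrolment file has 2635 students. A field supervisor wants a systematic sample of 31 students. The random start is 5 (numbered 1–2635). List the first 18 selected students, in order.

5, 90, 175, 260, 345, 430, 515, 600, 685, 770, 855, 940, 1025, 1110, 1195, 1280, 1365, 1450

k = N/n = 2635/31 = 85
student 1: 5
student 2: 5 + 85 = 90
student 3: 90 + 85 = 175
student 4: 175 + 85 = 260
student 5: 260 + 85 = 345
student 6: 345 + 85 = 430
student 7: 430 + 85 = 515
student 8: 515 + 85 = 600
student 9: 600 + 85 = 685
student 10: 685 + 85 = 770
student 11: 770 + 85 = 855
student 12: 855 + 85 = 940
student 13: 940 + 85 = 1025
student 14: 1025 + 85 = 1110
student 15: 1110 + 85 = 1195
student 16: 1195 + 85 = 1280
student 17: 1280 + 85 = 1365
student 18: 1365 + 85 = 1450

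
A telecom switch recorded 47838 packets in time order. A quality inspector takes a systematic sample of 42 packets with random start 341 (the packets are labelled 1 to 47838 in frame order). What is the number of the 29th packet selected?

32233

k = 47838/42 = 1139
29th selection = r + (29−1)·k = 341 + 28×1139 = 341 + 31892 = 32233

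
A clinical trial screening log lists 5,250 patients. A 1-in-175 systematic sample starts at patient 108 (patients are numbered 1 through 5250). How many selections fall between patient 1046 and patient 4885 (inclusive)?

k = 175
First selection ≥ 1046: 108 + ⌈(1046−108)/175⌉·175 = 108 + 6×175 = 1158
Last selection ≤ 4885: 108 + ⌊(4885−108)/175⌋·175 = 108 + 27×175 = 4833
Count = 27 − 6 + 1 = 22

22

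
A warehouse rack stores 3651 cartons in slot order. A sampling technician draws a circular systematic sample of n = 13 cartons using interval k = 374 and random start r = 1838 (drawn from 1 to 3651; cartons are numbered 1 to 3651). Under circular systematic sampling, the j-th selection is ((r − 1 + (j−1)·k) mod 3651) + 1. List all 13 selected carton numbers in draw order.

Selection 1: 1838
Selection 2: 1838 + 374 = 2212
Selection 3: 2212 + 374 = 2586
Selection 4: 2586 + 374 = 2960
Selection 5: 2960 + 374 = 3334
Selection 6: 3334 + 374 = 3708 → 3708 − 3651 = 57
Selection 7: 57 + 374 = 431
Selection 8: 431 + 374 = 805
Selection 9: 805 + 374 = 1179
Selection 10: 1179 + 374 = 1553
Selection 11: 1553 + 374 = 1927
Selection 12: 1927 + 374 = 2301
Selection 13: 2301 + 374 = 2675

1838, 2212, 2586, 2960, 3334, 57, 431, 805, 1179, 1553, 1927, 2301, 2675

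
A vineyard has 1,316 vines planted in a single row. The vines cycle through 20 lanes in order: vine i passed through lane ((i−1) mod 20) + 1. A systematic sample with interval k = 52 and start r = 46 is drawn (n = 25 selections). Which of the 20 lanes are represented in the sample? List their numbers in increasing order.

2, 6, 10, 14, 18

Consecutive selections differ by k = 52, so their lane numbers differ by 52 mod 20 = 12.
gcd(52, 20) = 4, so the sample visits 20/4 = 5 distinct residues mod 20.
Start 46 is lane 6; the lanes hit are 2, 6, 10, 14, 18.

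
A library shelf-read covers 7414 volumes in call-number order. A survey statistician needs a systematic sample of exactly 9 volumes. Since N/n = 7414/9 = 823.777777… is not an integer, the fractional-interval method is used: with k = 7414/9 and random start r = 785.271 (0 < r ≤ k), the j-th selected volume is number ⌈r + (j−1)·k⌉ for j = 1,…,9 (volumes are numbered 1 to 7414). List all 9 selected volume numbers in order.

786, 1610, 2433, 3257, 4081, 4905, 5728, 6552, 7376

j=1: r + 0k = 785.271 → ⌈·⌉ = 786
j=2: r + 1k = 1609.048777… → ⌈·⌉ = 1610
j=3: r + 2k = 2432.826555… → ⌈·⌉ = 2433
j=4: r + 3k = 3256.604333… → ⌈·⌉ = 3257
j=5: r + 4k = 4080.382111… → ⌈·⌉ = 4081
j=6: r + 5k = 4904.159888… → ⌈·⌉ = 4905
j=7: r + 6k = 5727.937666… → ⌈·⌉ = 5728
j=8: r + 7k = 6551.715444… → ⌈·⌉ = 6552
j=9: r + 8k = 7375.493222… → ⌈·⌉ = 7376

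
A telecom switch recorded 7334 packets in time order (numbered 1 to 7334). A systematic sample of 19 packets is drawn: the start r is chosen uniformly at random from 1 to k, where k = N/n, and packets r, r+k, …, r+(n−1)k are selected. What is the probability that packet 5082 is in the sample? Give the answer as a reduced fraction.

1/386

k = 7334/19 = 386.
Packet 5082 is selected iff r ≡ 5082 (mod 386); exactly one such r in {1,…,386}.
Inclusion probability = 1/386.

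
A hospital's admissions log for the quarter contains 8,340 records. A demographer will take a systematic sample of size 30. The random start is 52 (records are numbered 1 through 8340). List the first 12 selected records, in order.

52, 330, 608, 886, 1164, 1442, 1720, 1998, 2276, 2554, 2832, 3110

k = N/n = 8340/30 = 278
record 1: 52
record 2: 52 + 278 = 330
record 3: 330 + 278 = 608
record 4: 608 + 278 = 886
record 5: 886 + 278 = 1164
record 6: 1164 + 278 = 1442
record 7: 1442 + 278 = 1720
record 8: 1720 + 278 = 1998
record 9: 1998 + 278 = 2276
record 10: 2276 + 278 = 2554
record 11: 2554 + 278 = 2832
record 12: 2832 + 278 = 3110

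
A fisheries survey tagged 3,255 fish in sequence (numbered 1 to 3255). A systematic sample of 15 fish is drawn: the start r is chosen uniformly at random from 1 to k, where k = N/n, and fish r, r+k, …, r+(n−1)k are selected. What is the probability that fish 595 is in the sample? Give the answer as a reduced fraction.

k = 3255/15 = 217.
Fish 595 is selected iff r ≡ 595 (mod 217); exactly one such r in {1,…,217}.
Inclusion probability = 1/217.

1/217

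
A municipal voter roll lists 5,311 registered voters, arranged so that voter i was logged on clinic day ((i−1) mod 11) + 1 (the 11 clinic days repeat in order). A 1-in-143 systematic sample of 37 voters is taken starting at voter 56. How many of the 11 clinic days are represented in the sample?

Consecutive selections differ by k = 143, so their clinic day numbers differ by 143 mod 11 = 0.
gcd(143, 11) = 11, so the sample visits 11/11 = 1 distinct residues mod 11.
Start 56 is clinic day 1; the clinic days hit are 1.

1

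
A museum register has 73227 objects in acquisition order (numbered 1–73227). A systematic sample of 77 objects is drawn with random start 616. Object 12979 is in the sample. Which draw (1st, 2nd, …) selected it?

k = 73227/77 = 951
position = (12979 − 616)/951 + 1 = 12363/951 + 1 = 13 + 1 = 14

14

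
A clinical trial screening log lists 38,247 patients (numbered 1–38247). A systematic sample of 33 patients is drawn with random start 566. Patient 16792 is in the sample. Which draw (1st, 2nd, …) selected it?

k = 38247/33 = 1159
position = (16792 − 566)/1159 + 1 = 16226/1159 + 1 = 14 + 1 = 15

15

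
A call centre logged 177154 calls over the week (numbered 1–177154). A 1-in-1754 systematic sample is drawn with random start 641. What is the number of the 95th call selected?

165517

k = 1754
95th selection = r + (95−1)·k = 641 + 94×1754 = 641 + 164876 = 165517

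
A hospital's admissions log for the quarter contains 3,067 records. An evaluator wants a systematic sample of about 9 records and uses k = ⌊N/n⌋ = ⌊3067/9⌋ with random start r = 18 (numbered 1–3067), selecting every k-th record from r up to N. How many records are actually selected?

k = ⌊3067/9⌋ = 340
Achieved size = ⌊(3067 − 18)/340⌋ + 1 = ⌊3049/340⌋ + 1 = 8 + 1 = 9
(last selection: 18 + 8×340 = 2738 ≤ 3067; next would be 3078 > 3067)

9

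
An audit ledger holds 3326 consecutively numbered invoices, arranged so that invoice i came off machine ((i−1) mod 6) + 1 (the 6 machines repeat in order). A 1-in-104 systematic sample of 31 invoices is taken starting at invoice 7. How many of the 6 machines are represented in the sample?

Consecutive selections differ by k = 104, so their machine numbers differ by 104 mod 6 = 2.
gcd(104, 6) = 2, so the sample visits 6/2 = 3 distinct residues mod 6.
Start 7 is machine 1; the machines hit are 1, 3, 5.

3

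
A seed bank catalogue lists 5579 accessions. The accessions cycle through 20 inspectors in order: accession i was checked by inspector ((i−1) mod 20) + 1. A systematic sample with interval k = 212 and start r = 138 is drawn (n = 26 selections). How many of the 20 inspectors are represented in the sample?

Consecutive selections differ by k = 212, so their inspector numbers differ by 212 mod 20 = 12.
gcd(212, 20) = 4, so the sample visits 20/4 = 5 distinct residues mod 20.
Start 138 is inspector 18; the inspectors hit are 2, 6, 10, 14, 18.

5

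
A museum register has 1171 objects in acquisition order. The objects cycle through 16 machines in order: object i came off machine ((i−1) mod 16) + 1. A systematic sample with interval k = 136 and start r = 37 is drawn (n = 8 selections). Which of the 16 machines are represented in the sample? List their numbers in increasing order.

Consecutive selections differ by k = 136, so their machine numbers differ by 136 mod 16 = 8.
gcd(136, 16) = 8, so the sample visits 16/8 = 2 distinct residues mod 16.
Start 37 is machine 5; the machines hit are 5, 13.

5, 13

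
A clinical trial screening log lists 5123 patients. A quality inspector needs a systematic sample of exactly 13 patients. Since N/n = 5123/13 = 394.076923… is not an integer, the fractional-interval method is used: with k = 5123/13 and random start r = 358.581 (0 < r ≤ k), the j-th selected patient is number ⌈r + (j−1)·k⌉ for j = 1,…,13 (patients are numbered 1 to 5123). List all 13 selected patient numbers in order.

359, 753, 1147, 1541, 1935, 2329, 2724, 3118, 3512, 3906, 4300, 4694, 5088

j=1: r + 0k = 358.581 → ⌈·⌉ = 359
j=2: r + 1k = 752.657923… → ⌈·⌉ = 753
j=3: r + 2k = 1146.734846… → ⌈·⌉ = 1147
j=4: r + 3k = 1540.811769… → ⌈·⌉ = 1541
j=5: r + 4k = 1934.888692… → ⌈·⌉ = 1935
j=6: r + 5k = 2328.965615… → ⌈·⌉ = 2329
j=7: r + 6k = 2723.042538… → ⌈·⌉ = 2724
j=8: r + 7k = 3117.119461… → ⌈·⌉ = 3118
j=9: r + 8k = 3511.196384… → ⌈·⌉ = 3512
j=10: r + 9k = 3905.273307… → ⌈·⌉ = 3906
j=11: r + 10k = 4299.350230… → ⌈·⌉ = 4300
j=12: r + 11k = 4693.427153… → ⌈·⌉ = 4694
j=13: r + 12k = 5087.504076… → ⌈·⌉ = 5088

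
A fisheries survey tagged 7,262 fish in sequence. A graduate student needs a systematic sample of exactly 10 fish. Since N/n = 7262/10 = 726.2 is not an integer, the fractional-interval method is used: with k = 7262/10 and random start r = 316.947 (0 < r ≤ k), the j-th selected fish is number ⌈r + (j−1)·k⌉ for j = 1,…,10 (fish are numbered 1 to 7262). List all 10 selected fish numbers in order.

j=1: r + 0k = 316.947 → ⌈·⌉ = 317
j=2: r + 1k = 1043.147 → ⌈·⌉ = 1044
j=3: r + 2k = 1769.347 → ⌈·⌉ = 1770
j=4: r + 3k = 2495.547 → ⌈·⌉ = 2496
j=5: r + 4k = 3221.747 → ⌈·⌉ = 3222
j=6: r + 5k = 3947.947 → ⌈·⌉ = 3948
j=7: r + 6k = 4674.147 → ⌈·⌉ = 4675
j=8: r + 7k = 5400.347 → ⌈·⌉ = 5401
j=9: r + 8k = 6126.547 → ⌈·⌉ = 6127
j=10: r + 9k = 6852.747 → ⌈·⌉ = 6853

317, 1044, 1770, 2496, 3222, 3948, 4675, 5401, 6127, 6853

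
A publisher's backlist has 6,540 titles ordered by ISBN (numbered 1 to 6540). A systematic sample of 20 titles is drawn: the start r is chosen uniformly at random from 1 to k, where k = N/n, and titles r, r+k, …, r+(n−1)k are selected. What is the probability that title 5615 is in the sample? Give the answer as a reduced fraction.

k = 6540/20 = 327.
Title 5615 is selected iff r ≡ 5615 (mod 327); exactly one such r in {1,…,327}.
Inclusion probability = 1/327.

1/327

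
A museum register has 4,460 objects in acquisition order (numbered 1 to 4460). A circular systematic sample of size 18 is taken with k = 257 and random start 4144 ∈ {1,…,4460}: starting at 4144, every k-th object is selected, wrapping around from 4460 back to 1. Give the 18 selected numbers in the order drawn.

4144, 4401, 198, 455, 712, 969, 1226, 1483, 1740, 1997, 2254, 2511, 2768, 3025, 3282, 3539, 3796, 4053

Selection 1: 4144
Selection 2: 4144 + 257 = 4401
Selection 3: 4401 + 257 = 4658 → 4658 − 4460 = 198
Selection 4: 198 + 257 = 455
Selection 5: 455 + 257 = 712
Selection 6: 712 + 257 = 969
Selection 7: 969 + 257 = 1226
Selection 8: 1226 + 257 = 1483
Selection 9: 1483 + 257 = 1740
Selection 10: 1740 + 257 = 1997
Selection 11: 1997 + 257 = 2254
Selection 12: 2254 + 257 = 2511
Selection 13: 2511 + 257 = 2768
Selection 14: 2768 + 257 = 3025
Selection 15: 3025 + 257 = 3282
Selection 16: 3282 + 257 = 3539
Selection 17: 3539 + 257 = 3796
Selection 18: 3796 + 257 = 4053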